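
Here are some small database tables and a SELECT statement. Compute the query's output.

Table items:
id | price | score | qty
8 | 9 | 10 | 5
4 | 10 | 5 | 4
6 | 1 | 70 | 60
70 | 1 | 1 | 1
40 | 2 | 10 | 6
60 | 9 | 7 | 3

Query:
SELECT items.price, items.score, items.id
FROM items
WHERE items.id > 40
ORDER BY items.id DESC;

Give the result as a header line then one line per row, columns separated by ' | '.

== RESULT ==
items.price | items.score | items.id
1 | 1 | 70
9 | 7 | 60

Derivation:
After WHERE (2 rows):
items.id | items.price | items.score | items.qty
70 | 1 | 1 | 1
60 | 9 | 7 | 3
After SELECT (2 rows):
items.price | items.score | items.id
1 | 1 | 70
9 | 7 | 60
After ORDER BY (2 rows):
items.price | items.score | items.id
1 | 1 | 70
9 | 7 | 60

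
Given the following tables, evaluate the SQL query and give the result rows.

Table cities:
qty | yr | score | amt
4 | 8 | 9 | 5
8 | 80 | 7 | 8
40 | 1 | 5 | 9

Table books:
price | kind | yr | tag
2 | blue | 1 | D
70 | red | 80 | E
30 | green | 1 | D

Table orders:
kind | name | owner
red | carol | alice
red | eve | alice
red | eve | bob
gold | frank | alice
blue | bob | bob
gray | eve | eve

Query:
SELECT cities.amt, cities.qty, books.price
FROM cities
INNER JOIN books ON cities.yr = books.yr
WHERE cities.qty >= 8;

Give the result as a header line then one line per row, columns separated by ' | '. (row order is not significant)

== RESULT ==
cities.amt | cities.qty | books.price
8 | 8 | 70
9 | 40 | 2
9 | 40 | 30

Derivation:
After JOIN books (3 rows):
cities.qty | cities.yr | cities.score | cities.amt | books.price | books.kind | books.yr | books.tag
8 | 80 | 7 | 8 | 70 | red | 80 | E
40 | 1 | 5 | 9 | 2 | blue | 1 | D
40 | 1 | 5 | 9 | 30 | green | 1 | D
After WHERE (3 rows):
cities.qty | cities.yr | cities.score | cities.amt | books.price | books.kind | books.yr | books.tag
8 | 80 | 7 | 8 | 70 | red | 80 | E
40 | 1 | 5 | 9 | 2 | blue | 1 | D
40 | 1 | 5 | 9 | 30 | green | 1 | D
After SELECT (3 rows):
cities.amt | cities.qty | books.price
8 | 8 | 70
9 | 40 | 2
9 | 40 | 30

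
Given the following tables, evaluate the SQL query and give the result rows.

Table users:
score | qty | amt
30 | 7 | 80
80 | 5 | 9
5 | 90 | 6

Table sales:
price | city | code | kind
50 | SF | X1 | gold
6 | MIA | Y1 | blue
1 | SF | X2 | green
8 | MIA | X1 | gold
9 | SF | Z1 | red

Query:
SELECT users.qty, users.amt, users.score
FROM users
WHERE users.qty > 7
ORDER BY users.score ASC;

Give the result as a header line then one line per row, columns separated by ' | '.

== RESULT ==
users.qty | users.amt | users.score
90 | 6 | 5

Derivation:
After WHERE (1 rows):
users.score | users.qty | users.amt
5 | 90 | 6
After SELECT (1 rows):
users.qty | users.amt | users.score
90 | 6 | 5
After ORDER BY (1 rows):
users.qty | users.amt | users.score
90 | 6 | 5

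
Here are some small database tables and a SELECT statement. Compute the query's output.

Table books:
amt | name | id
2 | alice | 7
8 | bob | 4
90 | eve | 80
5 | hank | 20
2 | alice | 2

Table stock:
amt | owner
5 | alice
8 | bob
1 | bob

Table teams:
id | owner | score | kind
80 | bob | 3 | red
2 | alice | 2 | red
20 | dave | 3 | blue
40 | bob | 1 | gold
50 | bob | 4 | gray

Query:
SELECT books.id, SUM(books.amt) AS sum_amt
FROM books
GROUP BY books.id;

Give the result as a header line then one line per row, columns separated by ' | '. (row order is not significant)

After GROUP BY (5 rows):
books.id | sum_amt
7 | 2
4 | 8
80 | 90
20 | 5
2 | 2

== RESULT ==
books.id | sum_amt
7 | 2
4 | 8
80 | 90
20 | 5
2 | 2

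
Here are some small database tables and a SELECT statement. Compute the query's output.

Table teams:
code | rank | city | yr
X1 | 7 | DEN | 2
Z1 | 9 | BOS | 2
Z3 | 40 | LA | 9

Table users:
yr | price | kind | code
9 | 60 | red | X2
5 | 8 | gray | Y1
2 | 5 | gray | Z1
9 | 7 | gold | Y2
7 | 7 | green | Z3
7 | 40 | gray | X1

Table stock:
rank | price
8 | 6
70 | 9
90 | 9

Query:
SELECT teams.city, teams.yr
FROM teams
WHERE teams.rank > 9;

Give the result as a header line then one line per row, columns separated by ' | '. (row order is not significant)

After WHERE (1 rows):
teams.code | teams.rank | teams.city | teams.yr
Z3 | 40 | LA | 9
After SELECT (1 rows):
teams.city | teams.yr
LA | 9

== RESULT ==
teams.city | teams.yr
LA | 9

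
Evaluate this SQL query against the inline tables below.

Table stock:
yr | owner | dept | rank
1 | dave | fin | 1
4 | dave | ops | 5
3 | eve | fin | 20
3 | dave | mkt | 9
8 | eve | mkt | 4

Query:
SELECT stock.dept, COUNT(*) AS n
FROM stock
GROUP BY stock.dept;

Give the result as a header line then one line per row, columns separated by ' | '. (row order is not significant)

== RESULT ==
stock.dept | n
fin | 2
ops | 1
mkt | 2

Derivation:
After GROUP BY (3 rows):
stock.dept | n
fin | 2
ops | 1
mkt | 2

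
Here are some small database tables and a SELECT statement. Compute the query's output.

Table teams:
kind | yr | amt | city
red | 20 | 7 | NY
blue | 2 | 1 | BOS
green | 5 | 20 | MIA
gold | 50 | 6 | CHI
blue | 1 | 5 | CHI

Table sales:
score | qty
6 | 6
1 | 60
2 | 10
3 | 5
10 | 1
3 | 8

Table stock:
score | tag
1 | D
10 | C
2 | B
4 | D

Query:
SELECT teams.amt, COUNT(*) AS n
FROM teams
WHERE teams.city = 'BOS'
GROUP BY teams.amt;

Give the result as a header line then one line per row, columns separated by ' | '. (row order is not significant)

After WHERE (1 rows):
teams.kind | teams.yr | teams.amt | teams.city
blue | 2 | 1 | BOS
After GROUP BY (1 rows):
teams.amt | n
1 | 1

== RESULT ==
teams.amt | n
1 | 1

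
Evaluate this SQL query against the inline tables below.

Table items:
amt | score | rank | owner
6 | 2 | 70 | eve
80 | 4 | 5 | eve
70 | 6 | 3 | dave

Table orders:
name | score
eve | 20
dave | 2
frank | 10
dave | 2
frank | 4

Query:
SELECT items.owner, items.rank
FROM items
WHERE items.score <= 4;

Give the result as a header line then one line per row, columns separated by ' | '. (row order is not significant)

== RESULT ==
items.owner | items.rank
eve | 70
eve | 5

Derivation:
After WHERE (2 rows):
items.amt | items.score | items.rank | items.owner
6 | 2 | 70 | eve
80 | 4 | 5 | eve
After SELECT (2 rows):
items.owner | items.rank
eve | 70
eve | 5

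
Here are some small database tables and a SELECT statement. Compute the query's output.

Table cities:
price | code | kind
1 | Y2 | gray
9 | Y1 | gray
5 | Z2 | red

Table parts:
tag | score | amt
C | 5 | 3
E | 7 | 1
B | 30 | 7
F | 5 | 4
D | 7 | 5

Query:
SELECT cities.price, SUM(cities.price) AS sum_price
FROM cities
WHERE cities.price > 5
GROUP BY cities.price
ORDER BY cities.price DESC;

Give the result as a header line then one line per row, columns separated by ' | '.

== RESULT ==
cities.price | sum_price
9 | 9

Derivation:
After WHERE (1 rows):
cities.price | cities.code | cities.kind
9 | Y1 | gray
After GROUP BY (1 rows):
cities.price | sum_price
9 | 9
After ORDER BY (1 rows):
cities.price | sum_price
9 | 9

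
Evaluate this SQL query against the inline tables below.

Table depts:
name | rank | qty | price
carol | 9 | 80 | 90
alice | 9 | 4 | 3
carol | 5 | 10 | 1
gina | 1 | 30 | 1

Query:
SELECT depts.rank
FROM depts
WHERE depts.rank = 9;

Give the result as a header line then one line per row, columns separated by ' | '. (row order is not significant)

After WHERE (2 rows):
depts.name | depts.rank | depts.qty | depts.price
carol | 9 | 80 | 90
alice | 9 | 4 | 3
After SELECT (2 rows):
depts.rank
9
9

== RESULT ==
depts.rank
9
9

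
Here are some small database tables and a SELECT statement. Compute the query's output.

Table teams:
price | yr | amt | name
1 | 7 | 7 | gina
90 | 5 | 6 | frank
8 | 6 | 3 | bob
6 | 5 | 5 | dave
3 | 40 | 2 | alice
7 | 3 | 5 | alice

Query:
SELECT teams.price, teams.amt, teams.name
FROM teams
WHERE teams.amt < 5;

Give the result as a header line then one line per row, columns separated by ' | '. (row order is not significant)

== RESULT ==
teams.price | teams.amt | teams.name
8 | 3 | bob
3 | 2 | alice

Derivation:
After WHERE (2 rows):
teams.price | teams.yr | teams.amt | teams.name
8 | 6 | 3 | bob
3 | 40 | 2 | alice
After SELECT (2 rows):
teams.price | teams.amt | teams.name
8 | 3 | bob
3 | 2 | alice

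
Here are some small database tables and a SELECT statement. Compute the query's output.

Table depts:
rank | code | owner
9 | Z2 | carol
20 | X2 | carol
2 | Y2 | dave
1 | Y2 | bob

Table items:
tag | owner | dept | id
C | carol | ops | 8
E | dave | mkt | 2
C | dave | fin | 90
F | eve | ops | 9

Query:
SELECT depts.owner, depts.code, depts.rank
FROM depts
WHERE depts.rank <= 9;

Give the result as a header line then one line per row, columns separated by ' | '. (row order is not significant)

After WHERE (3 rows):
depts.rank | depts.code | depts.owner
9 | Z2 | carol
2 | Y2 | dave
1 | Y2 | bob
After SELECT (3 rows):
depts.owner | depts.code | depts.rank
carol | Z2 | 9
dave | Y2 | 2
bob | Y2 | 1

== RESULT ==
depts.owner | depts.code | depts.rank
carol | Z2 | 9
dave | Y2 | 2
bob | Y2 | 1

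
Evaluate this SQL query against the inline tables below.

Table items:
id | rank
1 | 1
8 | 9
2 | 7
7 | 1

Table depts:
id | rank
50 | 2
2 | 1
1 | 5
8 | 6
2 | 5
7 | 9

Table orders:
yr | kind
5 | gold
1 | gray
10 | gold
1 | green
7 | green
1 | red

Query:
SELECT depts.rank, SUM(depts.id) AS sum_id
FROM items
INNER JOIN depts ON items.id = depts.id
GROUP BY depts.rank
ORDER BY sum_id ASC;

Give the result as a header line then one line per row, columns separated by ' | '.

== RESULT ==
depts.rank | sum_id
1 | 2
5 | 3
9 | 7
6 | 8

Derivation:
After JOIN depts (5 rows):
items.id | items.rank | depts.id | depts.rank
1 | 1 | 1 | 5
8 | 9 | 8 | 6
2 | 7 | 2 | 1
2 | 7 | 2 | 5
7 | 1 | 7 | 9
After GROUP BY (4 rows):
depts.rank | sum_id
5 | 3
6 | 8
1 | 2
9 | 7
After ORDER BY (4 rows):
depts.rank | sum_id
1 | 2
5 | 3
9 | 7
6 | 8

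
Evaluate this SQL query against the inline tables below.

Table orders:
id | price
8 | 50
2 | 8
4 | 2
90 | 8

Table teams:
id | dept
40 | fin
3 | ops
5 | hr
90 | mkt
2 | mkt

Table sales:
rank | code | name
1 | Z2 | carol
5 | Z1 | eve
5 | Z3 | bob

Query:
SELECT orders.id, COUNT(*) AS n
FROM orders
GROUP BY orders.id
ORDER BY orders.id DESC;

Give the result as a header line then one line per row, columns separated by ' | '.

== RESULT ==
orders.id | n
90 | 1
8 | 1
4 | 1
2 | 1

Derivation:
After GROUP BY (4 rows):
orders.id | n
8 | 1
2 | 1
4 | 1
90 | 1
After ORDER BY (4 rows):
orders.id | n
90 | 1
8 | 1
4 | 1
2 | 1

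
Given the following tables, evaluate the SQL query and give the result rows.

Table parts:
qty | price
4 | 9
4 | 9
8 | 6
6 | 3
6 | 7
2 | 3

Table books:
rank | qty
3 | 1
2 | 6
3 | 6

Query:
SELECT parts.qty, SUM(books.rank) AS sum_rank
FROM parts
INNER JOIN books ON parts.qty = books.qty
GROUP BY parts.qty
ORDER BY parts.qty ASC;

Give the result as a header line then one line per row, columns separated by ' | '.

After JOIN books (4 rows):
parts.qty | parts.price | books.rank | books.qty
6 | 3 | 2 | 6
6 | 3 | 3 | 6
6 | 7 | 2 | 6
6 | 7 | 3 | 6
After GROUP BY (1 rows):
parts.qty | sum_rank
6 | 10
After ORDER BY (1 rows):
parts.qty | sum_rank
6 | 10

== RESULT ==
parts.qty | sum_rank
6 | 10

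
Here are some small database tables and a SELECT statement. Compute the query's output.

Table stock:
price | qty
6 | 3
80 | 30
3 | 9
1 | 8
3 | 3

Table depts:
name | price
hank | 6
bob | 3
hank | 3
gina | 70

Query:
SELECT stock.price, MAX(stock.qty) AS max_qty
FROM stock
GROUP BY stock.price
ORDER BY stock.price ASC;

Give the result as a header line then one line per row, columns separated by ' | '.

After GROUP BY (4 rows):
stock.price | max_qty
6 | 3
80 | 30
3 | 9
1 | 8
After ORDER BY (4 rows):
stock.price | max_qty
1 | 8
3 | 9
6 | 3
80 | 30

== RESULT ==
stock.price | max_qty
1 | 8
3 | 9
6 | 3
80 | 30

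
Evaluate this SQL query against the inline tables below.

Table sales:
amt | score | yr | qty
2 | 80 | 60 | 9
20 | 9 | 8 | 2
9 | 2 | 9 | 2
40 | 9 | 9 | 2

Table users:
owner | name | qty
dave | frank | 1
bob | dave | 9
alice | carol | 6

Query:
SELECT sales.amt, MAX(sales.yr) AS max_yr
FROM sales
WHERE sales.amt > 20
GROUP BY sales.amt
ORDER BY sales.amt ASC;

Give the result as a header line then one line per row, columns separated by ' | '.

== RESULT ==
sales.amt | max_yr
40 | 9

Derivation:
After WHERE (1 rows):
sales.amt | sales.score | sales.yr | sales.qty
40 | 9 | 9 | 2
After GROUP BY (1 rows):
sales.amt | max_yr
40 | 9
After ORDER BY (1 rows):
sales.amt | max_yr
40 | 9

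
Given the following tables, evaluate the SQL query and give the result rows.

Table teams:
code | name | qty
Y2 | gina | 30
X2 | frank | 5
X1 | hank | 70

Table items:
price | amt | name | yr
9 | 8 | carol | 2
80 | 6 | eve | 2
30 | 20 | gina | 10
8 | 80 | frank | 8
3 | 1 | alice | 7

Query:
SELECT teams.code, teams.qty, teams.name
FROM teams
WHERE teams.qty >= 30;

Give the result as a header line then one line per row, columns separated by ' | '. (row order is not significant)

After WHERE (2 rows):
teams.code | teams.name | teams.qty
Y2 | gina | 30
X1 | hank | 70
After SELECT (2 rows):
teams.code | teams.qty | teams.name
Y2 | 30 | gina
X1 | 70 | hank

== RESULT ==
teams.code | teams.qty | teams.name
Y2 | 30 | gina
X1 | 70 | hank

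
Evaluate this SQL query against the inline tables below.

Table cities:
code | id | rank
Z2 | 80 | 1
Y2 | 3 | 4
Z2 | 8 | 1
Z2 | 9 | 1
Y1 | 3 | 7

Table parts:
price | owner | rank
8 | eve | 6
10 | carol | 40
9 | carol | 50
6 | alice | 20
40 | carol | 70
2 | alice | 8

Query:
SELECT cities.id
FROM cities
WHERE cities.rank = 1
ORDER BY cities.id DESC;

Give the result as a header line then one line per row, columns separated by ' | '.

After WHERE (3 rows):
cities.code | cities.id | cities.rank
Z2 | 80 | 1
Z2 | 8 | 1
Z2 | 9 | 1
After SELECT (3 rows):
cities.id
80
8
9
After ORDER BY (3 rows):
cities.id
80
9
8

== RESULT ==
cities.id
80
9
8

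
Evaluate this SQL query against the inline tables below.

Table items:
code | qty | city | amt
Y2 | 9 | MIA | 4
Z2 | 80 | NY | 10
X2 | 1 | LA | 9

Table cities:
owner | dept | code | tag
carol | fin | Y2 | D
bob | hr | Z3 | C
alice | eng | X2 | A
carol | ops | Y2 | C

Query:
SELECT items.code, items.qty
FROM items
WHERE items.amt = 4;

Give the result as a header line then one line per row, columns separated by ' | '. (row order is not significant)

== RESULT ==
items.code | items.qty
Y2 | 9

Derivation:
After WHERE (1 rows):
items.code | items.qty | items.city | items.amt
Y2 | 9 | MIA | 4
After SELECT (1 rows):
items.code | items.qty
Y2 | 9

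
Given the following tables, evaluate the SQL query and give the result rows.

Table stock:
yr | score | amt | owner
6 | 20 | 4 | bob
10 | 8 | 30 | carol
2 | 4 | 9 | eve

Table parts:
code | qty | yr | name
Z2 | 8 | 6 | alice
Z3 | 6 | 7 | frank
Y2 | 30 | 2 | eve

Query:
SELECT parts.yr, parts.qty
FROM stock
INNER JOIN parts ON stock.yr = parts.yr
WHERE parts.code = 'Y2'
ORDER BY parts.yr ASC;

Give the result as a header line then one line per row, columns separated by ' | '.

After JOIN parts (2 rows):
stock.yr | stock.score | stock.amt | stock.owner | parts.code | parts.qty | parts.yr | parts.name
6 | 20 | 4 | bob | Z2 | 8 | 6 | alice
2 | 4 | 9 | eve | Y2 | 30 | 2 | eve
After WHERE (1 rows):
stock.yr | stock.score | stock.amt | stock.owner | parts.code | parts.qty | parts.yr | parts.name
2 | 4 | 9 | eve | Y2 | 30 | 2 | eve
After SELECT (1 rows):
parts.yr | parts.qty
2 | 30
After ORDER BY (1 rows):
parts.yr | parts.qty
2 | 30

== RESULT ==
parts.yr | parts.qty
2 | 30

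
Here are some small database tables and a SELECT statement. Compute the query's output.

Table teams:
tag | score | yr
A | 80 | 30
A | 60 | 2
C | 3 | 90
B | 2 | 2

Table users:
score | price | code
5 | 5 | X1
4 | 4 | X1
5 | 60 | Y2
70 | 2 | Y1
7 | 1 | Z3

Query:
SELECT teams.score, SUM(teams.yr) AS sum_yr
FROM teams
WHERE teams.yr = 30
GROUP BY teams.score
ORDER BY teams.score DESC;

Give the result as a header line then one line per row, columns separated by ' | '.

== RESULT ==
teams.score | sum_yr
80 | 30

Derivation:
After WHERE (1 rows):
teams.tag | teams.score | teams.yr
A | 80 | 30
After GROUP BY (1 rows):
teams.score | sum_yr
80 | 30
After ORDER BY (1 rows):
teams.score | sum_yr
80 | 30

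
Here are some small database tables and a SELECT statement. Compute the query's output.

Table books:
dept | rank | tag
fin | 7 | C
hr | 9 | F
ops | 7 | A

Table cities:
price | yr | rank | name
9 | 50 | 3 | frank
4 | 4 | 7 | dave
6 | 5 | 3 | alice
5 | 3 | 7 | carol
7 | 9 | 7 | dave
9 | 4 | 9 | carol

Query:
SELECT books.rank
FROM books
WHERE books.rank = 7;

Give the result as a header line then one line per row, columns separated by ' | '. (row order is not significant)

== RESULT ==
books.rank
7
7

Derivation:
After WHERE (2 rows):
books.dept | books.rank | books.tag
fin | 7 | C
ops | 7 | A
After SELECT (2 rows):
books.rank
7
7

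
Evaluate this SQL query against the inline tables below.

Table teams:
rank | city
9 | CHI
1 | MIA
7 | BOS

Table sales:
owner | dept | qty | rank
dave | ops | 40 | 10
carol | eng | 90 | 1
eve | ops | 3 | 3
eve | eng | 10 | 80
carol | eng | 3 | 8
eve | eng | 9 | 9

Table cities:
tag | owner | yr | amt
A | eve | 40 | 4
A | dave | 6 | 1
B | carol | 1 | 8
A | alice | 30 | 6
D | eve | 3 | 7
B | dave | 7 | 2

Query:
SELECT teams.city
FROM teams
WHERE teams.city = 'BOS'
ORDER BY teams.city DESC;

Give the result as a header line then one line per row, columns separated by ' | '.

== RESULT ==
teams.city
BOS

Derivation:
After WHERE (1 rows):
teams.rank | teams.city
7 | BOS
After SELECT (1 rows):
teams.city
BOS
After ORDER BY (1 rows):
teams.city
BOS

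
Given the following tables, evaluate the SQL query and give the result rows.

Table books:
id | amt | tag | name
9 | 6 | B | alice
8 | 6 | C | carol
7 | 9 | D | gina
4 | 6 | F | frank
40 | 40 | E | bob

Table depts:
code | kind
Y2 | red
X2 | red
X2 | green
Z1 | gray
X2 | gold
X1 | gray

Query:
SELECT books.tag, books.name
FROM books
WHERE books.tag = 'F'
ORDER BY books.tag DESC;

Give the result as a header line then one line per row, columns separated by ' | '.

== RESULT ==
books.tag | books.name
F | frank

Derivation:
After WHERE (1 rows):
books.id | books.amt | books.tag | books.name
4 | 6 | F | frank
After SELECT (1 rows):
books.tag | books.name
F | frank
After ORDER BY (1 rows):
books.tag | books.name
F | frank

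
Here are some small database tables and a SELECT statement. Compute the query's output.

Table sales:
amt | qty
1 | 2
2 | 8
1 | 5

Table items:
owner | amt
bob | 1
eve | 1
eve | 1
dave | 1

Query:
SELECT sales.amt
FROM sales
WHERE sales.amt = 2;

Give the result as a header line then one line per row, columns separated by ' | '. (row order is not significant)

== RESULT ==
sales.amt
2

Derivation:
After WHERE (1 rows):
sales.amt | sales.qty
2 | 8
After SELECT (1 rows):
sales.amt
2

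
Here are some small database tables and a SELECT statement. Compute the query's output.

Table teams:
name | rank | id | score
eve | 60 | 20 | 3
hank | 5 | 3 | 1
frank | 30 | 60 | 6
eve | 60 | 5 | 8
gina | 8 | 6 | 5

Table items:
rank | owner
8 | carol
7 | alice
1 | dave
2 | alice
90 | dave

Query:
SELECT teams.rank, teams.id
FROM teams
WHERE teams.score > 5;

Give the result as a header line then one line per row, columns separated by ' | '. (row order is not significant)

After WHERE (2 rows):
teams.name | teams.rank | teams.id | teams.score
frank | 30 | 60 | 6
eve | 60 | 5 | 8
After SELECT (2 rows):
teams.rank | teams.id
30 | 60
60 | 5

== RESULT ==
teams.rank | teams.id
30 | 60
60 | 5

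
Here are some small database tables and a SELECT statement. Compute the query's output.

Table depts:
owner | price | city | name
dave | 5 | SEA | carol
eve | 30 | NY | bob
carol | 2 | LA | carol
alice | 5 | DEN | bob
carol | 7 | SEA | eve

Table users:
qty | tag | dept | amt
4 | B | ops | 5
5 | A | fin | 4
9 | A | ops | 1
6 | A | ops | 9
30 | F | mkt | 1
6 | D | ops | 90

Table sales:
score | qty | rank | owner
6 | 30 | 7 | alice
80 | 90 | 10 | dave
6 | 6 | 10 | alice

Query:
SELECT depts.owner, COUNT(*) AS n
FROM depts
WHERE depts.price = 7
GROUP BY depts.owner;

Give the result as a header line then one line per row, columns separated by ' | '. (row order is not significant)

After WHERE (1 rows):
depts.owner | depts.price | depts.city | depts.name
carol | 7 | SEA | eve
After GROUP BY (1 rows):
depts.owner | n
carol | 1

== RESULT ==
depts.owner | n
carol | 1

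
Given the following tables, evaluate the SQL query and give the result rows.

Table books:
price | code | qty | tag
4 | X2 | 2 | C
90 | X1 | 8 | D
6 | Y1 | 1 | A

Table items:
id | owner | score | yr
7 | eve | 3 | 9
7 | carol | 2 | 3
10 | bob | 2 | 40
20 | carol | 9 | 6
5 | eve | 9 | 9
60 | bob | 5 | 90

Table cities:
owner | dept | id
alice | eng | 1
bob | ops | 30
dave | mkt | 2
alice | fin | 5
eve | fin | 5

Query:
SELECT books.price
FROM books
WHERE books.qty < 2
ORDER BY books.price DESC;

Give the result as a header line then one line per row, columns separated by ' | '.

After WHERE (1 rows):
books.price | books.code | books.qty | books.tag
6 | Y1 | 1 | A
After SELECT (1 rows):
books.price
6
After ORDER BY (1 rows):
books.price
6

== RESULT ==
books.price
6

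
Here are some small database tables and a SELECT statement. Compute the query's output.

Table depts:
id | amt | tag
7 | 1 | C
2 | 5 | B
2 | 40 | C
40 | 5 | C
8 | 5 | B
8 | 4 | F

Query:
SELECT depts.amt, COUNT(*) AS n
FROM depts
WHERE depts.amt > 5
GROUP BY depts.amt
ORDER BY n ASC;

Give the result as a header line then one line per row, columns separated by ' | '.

== RESULT ==
depts.amt | n
40 | 1

Derivation:
After WHERE (1 rows):
depts.id | depts.amt | depts.tag
2 | 40 | C
After GROUP BY (1 rows):
depts.amt | n
40 | 1
After ORDER BY (1 rows):
depts.amt | n
40 | 1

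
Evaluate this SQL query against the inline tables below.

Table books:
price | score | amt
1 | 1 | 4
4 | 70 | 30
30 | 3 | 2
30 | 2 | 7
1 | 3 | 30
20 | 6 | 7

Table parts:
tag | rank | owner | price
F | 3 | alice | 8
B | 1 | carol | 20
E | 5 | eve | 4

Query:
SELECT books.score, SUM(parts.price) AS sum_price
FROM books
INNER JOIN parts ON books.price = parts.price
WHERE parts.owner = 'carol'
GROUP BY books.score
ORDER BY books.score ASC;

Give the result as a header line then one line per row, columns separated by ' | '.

== RESULT ==
books.score | sum_price
6 | 20

Derivation:
After JOIN parts (2 rows):
books.price | books.score | books.amt | parts.tag | parts.rank | parts.owner | parts.price
4 | 70 | 30 | E | 5 | eve | 4
20 | 6 | 7 | B | 1 | carol | 20
After WHERE (1 rows):
books.price | books.score | books.amt | parts.tag | parts.rank | parts.owner | parts.price
20 | 6 | 7 | B | 1 | carol | 20
After GROUP BY (1 rows):
books.score | sum_price
6 | 20
After ORDER BY (1 rows):
books.score | sum_price
6 | 20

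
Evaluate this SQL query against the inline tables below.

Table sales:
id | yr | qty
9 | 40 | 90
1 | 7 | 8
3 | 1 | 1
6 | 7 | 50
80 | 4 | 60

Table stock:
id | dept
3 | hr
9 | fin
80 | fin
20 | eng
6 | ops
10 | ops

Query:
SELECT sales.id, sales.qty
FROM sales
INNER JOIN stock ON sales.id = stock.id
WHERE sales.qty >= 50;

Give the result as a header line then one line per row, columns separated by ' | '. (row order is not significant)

After JOIN stock (4 rows):
sales.id | sales.yr | sales.qty | stock.id | stock.dept
9 | 40 | 90 | 9 | fin
3 | 1 | 1 | 3 | hr
6 | 7 | 50 | 6 | ops
80 | 4 | 60 | 80 | fin
After WHERE (3 rows):
sales.id | sales.yr | sales.qty | stock.id | stock.dept
9 | 40 | 90 | 9 | fin
6 | 7 | 50 | 6 | ops
80 | 4 | 60 | 80 | fin
After SELECT (3 rows):
sales.id | sales.qty
9 | 90
6 | 50
80 | 60

== RESULT ==
sales.id | sales.qty
9 | 90
6 | 50
80 | 60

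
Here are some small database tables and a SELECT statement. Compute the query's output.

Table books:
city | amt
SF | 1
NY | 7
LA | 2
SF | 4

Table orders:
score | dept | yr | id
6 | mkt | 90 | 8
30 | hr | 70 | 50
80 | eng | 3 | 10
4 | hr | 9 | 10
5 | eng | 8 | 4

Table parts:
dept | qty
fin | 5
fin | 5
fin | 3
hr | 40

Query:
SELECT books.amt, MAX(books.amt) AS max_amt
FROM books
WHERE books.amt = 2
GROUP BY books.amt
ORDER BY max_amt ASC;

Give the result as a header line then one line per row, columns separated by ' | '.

== RESULT ==
books.amt | max_amt
2 | 2

Derivation:
After WHERE (1 rows):
books.city | books.amt
LA | 2
After GROUP BY (1 rows):
books.amt | max_amt
2 | 2
After ORDER BY (1 rows):
books.amt | max_amt
2 | 2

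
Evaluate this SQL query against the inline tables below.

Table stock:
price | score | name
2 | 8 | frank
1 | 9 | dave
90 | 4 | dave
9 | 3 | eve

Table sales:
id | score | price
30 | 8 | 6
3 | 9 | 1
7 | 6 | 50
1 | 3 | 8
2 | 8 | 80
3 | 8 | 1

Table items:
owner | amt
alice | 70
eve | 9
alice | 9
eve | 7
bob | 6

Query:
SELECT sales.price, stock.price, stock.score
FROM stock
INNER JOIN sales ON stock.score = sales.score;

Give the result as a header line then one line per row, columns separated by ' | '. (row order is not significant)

After JOIN sales (5 rows):
stock.price | stock.score | stock.name | sales.id | sales.score | sales.price
2 | 8 | frank | 30 | 8 | 6
2 | 8 | frank | 2 | 8 | 80
2 | 8 | frank | 3 | 8 | 1
1 | 9 | dave | 3 | 9 | 1
9 | 3 | eve | 1 | 3 | 8
After SELECT (5 rows):
sales.price | stock.price | stock.score
6 | 2 | 8
80 | 2 | 8
1 | 2 | 8
1 | 1 | 9
8 | 9 | 3

== RESULT ==
sales.price | stock.price | stock.score
6 | 2 | 8
80 | 2 | 8
1 | 2 | 8
1 | 1 | 9
8 | 9 | 3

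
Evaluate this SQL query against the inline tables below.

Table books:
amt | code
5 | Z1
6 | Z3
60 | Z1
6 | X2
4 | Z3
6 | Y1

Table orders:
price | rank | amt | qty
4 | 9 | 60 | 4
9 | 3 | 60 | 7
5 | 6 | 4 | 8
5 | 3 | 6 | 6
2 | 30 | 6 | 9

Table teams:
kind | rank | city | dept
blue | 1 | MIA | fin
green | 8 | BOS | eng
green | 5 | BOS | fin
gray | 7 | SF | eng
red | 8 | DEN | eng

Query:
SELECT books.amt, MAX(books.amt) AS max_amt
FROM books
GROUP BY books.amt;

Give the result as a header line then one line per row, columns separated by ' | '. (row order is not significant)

== RESULT ==
books.amt | max_amt
5 | 5
6 | 6
60 | 60
4 | 4

Derivation:
After GROUP BY (4 rows):
books.amt | max_amt
5 | 5
6 | 6
60 | 60
4 | 4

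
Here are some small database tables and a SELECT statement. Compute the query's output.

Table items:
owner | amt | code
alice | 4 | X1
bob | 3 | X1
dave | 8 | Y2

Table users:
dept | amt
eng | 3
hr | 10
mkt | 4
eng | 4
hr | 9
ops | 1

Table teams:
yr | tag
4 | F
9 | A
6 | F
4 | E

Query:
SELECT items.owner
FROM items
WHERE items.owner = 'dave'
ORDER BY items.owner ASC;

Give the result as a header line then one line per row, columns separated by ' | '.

== RESULT ==
items.owner
dave

Derivation:
After WHERE (1 rows):
items.owner | items.amt | items.code
dave | 8 | Y2
After SELECT (1 rows):
items.owner
dave
After ORDER BY (1 rows):
items.owner
dave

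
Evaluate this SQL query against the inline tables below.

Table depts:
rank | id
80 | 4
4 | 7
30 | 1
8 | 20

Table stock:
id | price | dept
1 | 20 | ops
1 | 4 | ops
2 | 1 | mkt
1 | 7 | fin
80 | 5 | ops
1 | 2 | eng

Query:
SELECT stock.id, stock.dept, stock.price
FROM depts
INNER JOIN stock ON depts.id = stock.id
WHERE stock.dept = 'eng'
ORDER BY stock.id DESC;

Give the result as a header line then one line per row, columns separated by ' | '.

After JOIN stock (4 rows):
depts.rank | depts.id | stock.id | stock.price | stock.dept
30 | 1 | 1 | 20 | ops
30 | 1 | 1 | 4 | ops
30 | 1 | 1 | 7 | fin
30 | 1 | 1 | 2 | eng
After WHERE (1 rows):
depts.rank | depts.id | stock.id | stock.price | stock.dept
30 | 1 | 1 | 2 | eng
After SELECT (1 rows):
stock.id | stock.dept | stock.price
1 | eng | 2
After ORDER BY (1 rows):
stock.id | stock.dept | stock.price
1 | eng | 2

== RESULT ==
stock.id | stock.dept | stock.price
1 | eng | 2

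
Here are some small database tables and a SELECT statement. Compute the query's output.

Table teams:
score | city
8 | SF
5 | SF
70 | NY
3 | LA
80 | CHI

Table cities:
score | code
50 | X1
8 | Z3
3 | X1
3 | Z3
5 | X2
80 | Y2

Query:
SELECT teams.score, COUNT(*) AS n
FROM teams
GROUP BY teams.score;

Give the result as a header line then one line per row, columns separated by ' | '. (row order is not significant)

== RESULT ==
teams.score | n
8 | 1
5 | 1
70 | 1
3 | 1
80 | 1

Derivation:
After GROUP BY (5 rows):
teams.score | n
8 | 1
5 | 1
70 | 1
3 | 1
80 | 1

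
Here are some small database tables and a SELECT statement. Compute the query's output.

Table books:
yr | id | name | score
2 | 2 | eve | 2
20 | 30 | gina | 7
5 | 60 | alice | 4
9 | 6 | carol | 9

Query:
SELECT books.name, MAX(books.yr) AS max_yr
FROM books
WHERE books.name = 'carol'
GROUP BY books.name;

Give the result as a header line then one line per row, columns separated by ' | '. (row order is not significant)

== RESULT ==
books.name | max_yr
carol | 9

Derivation:
After WHERE (1 rows):
books.yr | books.id | books.name | books.score
9 | 6 | carol | 9
After GROUP BY (1 rows):
books.name | max_yr
carol | 9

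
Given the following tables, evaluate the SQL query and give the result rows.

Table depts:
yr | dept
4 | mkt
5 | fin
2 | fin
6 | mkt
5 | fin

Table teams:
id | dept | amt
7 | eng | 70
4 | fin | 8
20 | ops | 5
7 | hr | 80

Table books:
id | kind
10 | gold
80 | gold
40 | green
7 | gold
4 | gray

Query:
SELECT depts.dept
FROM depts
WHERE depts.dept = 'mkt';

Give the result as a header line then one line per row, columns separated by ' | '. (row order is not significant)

After WHERE (2 rows):
depts.yr | depts.dept
4 | mkt
6 | mkt
After SELECT (2 rows):
depts.dept
mkt
mkt

== RESULT ==
depts.dept
mkt
mkt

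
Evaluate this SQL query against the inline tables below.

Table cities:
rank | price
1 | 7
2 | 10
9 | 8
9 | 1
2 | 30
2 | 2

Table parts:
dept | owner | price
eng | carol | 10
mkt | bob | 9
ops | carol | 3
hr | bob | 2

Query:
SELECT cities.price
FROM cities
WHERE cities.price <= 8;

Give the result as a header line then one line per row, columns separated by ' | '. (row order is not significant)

After WHERE (4 rows):
cities.rank | cities.price
1 | 7
9 | 8
9 | 1
2 | 2
After SELECT (4 rows):
cities.price
7
8
1
2

== RESULT ==
cities.price
7
8
1
2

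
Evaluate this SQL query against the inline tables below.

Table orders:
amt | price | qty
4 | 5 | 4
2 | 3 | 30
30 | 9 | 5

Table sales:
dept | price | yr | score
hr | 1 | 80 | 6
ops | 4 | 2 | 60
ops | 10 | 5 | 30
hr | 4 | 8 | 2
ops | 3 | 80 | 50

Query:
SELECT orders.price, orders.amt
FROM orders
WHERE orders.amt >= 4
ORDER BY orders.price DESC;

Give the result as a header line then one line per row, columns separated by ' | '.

== RESULT ==
orders.price | orders.amt
9 | 30
5 | 4

Derivation:
After WHERE (2 rows):
orders.amt | orders.price | orders.qty
4 | 5 | 4
30 | 9 | 5
After SELECT (2 rows):
orders.price | orders.amt
5 | 4
9 | 30
After ORDER BY (2 rows):
orders.price | orders.amt
9 | 30
5 | 4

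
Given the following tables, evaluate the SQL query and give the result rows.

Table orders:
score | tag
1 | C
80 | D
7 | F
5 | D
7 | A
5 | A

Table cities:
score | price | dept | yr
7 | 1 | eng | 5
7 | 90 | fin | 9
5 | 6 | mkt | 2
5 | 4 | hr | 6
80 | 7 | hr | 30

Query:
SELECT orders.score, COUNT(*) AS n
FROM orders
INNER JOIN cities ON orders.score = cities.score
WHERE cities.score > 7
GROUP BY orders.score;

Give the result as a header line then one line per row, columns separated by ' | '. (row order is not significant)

After JOIN cities (9 rows):
orders.score | orders.tag | cities.score | cities.price | cities.dept | cities.yr
80 | D | 80 | 7 | hr | 30
7 | F | 7 | 1 | eng | 5
7 | F | 7 | 90 | fin | 9
5 | D | 5 | 6 | mkt | 2
5 | D | 5 | 4 | hr | 6
7 | A | 7 | 1 | eng | 5
7 | A | 7 | 90 | fin | 9
5 | A | 5 | 6 | mkt | 2
5 | A | 5 | 4 | hr | 6
After WHERE (1 rows):
orders.score | orders.tag | cities.score | cities.price | cities.dept | cities.yr
80 | D | 80 | 7 | hr | 30
After GROUP BY (1 rows):
orders.score | n
80 | 1

== RESULT ==
orders.score | n
80 | 1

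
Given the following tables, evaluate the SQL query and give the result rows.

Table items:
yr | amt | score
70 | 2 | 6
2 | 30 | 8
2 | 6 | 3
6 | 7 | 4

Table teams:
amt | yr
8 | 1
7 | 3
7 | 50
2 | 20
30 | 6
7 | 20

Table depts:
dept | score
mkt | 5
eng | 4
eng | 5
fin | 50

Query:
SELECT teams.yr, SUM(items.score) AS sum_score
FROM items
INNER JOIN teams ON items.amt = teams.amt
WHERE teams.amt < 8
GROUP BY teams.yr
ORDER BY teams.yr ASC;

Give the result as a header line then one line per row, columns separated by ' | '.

== RESULT ==
teams.yr | sum_score
3 | 4
20 | 10
50 | 4

Derivation:
After JOIN teams (5 rows):
items.yr | items.amt | items.score | teams.amt | teams.yr
70 | 2 | 6 | 2 | 20
2 | 30 | 8 | 30 | 6
6 | 7 | 4 | 7 | 3
6 | 7 | 4 | 7 | 50
6 | 7 | 4 | 7 | 20
After WHERE (4 rows):
items.yr | items.amt | items.score | teams.amt | teams.yr
70 | 2 | 6 | 2 | 20
6 | 7 | 4 | 7 | 3
6 | 7 | 4 | 7 | 50
6 | 7 | 4 | 7 | 20
After GROUP BY (3 rows):
teams.yr | sum_score
20 | 10
3 | 4
50 | 4
After ORDER BY (3 rows):
teams.yr | sum_score
3 | 4
20 | 10
50 | 4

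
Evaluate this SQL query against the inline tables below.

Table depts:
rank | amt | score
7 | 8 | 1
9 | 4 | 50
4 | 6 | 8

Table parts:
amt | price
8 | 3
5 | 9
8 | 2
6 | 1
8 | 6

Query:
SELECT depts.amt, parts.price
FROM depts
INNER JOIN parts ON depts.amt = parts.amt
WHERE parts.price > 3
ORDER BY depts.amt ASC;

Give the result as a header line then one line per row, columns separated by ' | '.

== RESULT ==
depts.amt | parts.price
8 | 6

Derivation:
After JOIN parts (4 rows):
depts.rank | depts.amt | depts.score | parts.amt | parts.price
7 | 8 | 1 | 8 | 3
7 | 8 | 1 | 8 | 2
7 | 8 | 1 | 8 | 6
4 | 6 | 8 | 6 | 1
After WHERE (1 rows):
depts.rank | depts.amt | depts.score | parts.amt | parts.price
7 | 8 | 1 | 8 | 6
After SELECT (1 rows):
depts.amt | parts.price
8 | 6
After ORDER BY (1 rows):
depts.amt | parts.price
8 | 6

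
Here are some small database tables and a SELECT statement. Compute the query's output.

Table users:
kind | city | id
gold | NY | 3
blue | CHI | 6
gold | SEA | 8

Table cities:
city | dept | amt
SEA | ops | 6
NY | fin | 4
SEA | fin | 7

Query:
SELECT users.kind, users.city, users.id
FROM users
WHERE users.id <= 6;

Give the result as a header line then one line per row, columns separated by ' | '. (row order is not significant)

== RESULT ==
users.kind | users.city | users.id
gold | NY | 3
blue | CHI | 6

Derivation:
After WHERE (2 rows):
users.kind | users.city | users.id
gold | NY | 3
blue | CHI | 6
After SELECT (2 rows):
users.kind | users.city | users.id
gold | NY | 3
blue | CHI | 6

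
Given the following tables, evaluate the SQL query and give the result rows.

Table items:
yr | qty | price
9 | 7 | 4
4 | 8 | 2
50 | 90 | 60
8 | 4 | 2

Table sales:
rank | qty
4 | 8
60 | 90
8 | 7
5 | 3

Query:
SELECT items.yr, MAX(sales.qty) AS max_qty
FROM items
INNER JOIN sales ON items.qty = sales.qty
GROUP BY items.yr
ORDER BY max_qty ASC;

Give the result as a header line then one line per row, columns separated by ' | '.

After JOIN sales (3 rows):
items.yr | items.qty | items.price | sales.rank | sales.qty
9 | 7 | 4 | 8 | 7
4 | 8 | 2 | 4 | 8
50 | 90 | 60 | 60 | 90
After GROUP BY (3 rows):
items.yr | max_qty
9 | 7
4 | 8
50 | 90
After ORDER BY (3 rows):
items.yr | max_qty
9 | 7
4 | 8
50 | 90

== RESULT ==
items.yr | max_qty
9 | 7
4 | 8
50 | 90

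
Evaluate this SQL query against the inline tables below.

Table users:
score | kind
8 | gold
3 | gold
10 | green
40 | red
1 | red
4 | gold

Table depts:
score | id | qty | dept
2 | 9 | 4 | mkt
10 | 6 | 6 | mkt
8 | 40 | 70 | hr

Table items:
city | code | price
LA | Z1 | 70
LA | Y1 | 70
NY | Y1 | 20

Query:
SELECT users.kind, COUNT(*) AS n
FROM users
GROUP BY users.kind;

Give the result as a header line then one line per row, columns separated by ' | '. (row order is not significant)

== RESULT ==
users.kind | n
gold | 3
green | 1
red | 2

Derivation:
After GROUP BY (3 rows):
users.kind | n
gold | 3
green | 1
red | 2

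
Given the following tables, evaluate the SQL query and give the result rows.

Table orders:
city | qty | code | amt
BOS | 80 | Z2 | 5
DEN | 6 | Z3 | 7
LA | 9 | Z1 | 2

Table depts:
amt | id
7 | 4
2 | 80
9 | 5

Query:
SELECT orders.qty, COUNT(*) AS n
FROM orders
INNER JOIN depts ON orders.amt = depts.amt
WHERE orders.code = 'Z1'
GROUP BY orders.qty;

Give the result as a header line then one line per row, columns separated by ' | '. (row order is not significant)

== RESULT ==
orders.qty | n
9 | 1

Derivation:
After JOIN depts (2 rows):
orders.city | orders.qty | orders.code | orders.amt | depts.amt | depts.id
DEN | 6 | Z3 | 7 | 7 | 4
LA | 9 | Z1 | 2 | 2 | 80
After WHERE (1 rows):
orders.city | orders.qty | orders.code | orders.amt | depts.amt | depts.id
LA | 9 | Z1 | 2 | 2 | 80
After GROUP BY (1 rows):
orders.qty | n
9 | 1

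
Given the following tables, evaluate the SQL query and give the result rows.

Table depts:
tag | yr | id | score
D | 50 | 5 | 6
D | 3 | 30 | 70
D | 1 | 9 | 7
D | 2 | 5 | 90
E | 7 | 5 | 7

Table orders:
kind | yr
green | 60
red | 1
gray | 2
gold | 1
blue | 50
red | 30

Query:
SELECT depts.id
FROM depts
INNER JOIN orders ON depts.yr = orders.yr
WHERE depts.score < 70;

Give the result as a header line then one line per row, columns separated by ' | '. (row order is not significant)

After JOIN orders (4 rows):
depts.tag | depts.yr | depts.id | depts.score | orders.kind | orders.yr
D | 50 | 5 | 6 | blue | 50
D | 1 | 9 | 7 | red | 1
D | 1 | 9 | 7 | gold | 1
D | 2 | 5 | 90 | gray | 2
After WHERE (3 rows):
depts.tag | depts.yr | depts.id | depts.score | orders.kind | orders.yr
D | 50 | 5 | 6 | blue | 50
D | 1 | 9 | 7 | red | 1
D | 1 | 9 | 7 | gold | 1
After SELECT (3 rows):
depts.id
5
9
9

== RESULT ==
depts.id
5
9
9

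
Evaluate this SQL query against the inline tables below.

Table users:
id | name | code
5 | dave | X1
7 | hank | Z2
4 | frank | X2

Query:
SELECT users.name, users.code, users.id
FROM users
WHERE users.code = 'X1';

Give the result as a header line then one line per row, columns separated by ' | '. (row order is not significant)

== RESULT ==
users.name | users.code | users.id
dave | X1 | 5

Derivation:
After WHERE (1 rows):
users.id | users.name | users.code
5 | dave | X1
After SELECT (1 rows):
users.name | users.code | users.id
dave | X1 | 5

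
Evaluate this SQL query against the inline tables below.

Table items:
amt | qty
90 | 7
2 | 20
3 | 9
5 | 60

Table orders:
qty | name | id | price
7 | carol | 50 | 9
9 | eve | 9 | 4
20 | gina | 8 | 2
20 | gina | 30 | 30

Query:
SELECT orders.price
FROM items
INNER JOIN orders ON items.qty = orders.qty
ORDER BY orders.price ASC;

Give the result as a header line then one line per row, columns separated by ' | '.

== RESULT ==
orders.price
2
4
9
30

Derivation:
After JOIN orders (4 rows):
items.amt | items.qty | orders.qty | orders.name | orders.id | orders.price
90 | 7 | 7 | carol | 50 | 9
2 | 20 | 20 | gina | 8 | 2
2 | 20 | 20 | gina | 30 | 30
3 | 9 | 9 | eve | 9 | 4
After SELECT (4 rows):
orders.price
9
2
30
4
After ORDER BY (4 rows):
orders.price
2
4
9
30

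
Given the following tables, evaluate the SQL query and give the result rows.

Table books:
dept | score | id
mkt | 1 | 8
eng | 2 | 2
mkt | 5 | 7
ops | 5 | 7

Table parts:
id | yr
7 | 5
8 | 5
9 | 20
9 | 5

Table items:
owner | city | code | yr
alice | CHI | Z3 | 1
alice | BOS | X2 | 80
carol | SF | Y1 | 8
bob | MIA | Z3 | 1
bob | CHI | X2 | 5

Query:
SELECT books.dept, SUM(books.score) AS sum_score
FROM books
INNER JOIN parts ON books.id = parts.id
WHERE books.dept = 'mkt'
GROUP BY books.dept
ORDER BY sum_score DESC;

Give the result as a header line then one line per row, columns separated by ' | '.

After JOIN parts (3 rows):
books.dept | books.score | books.id | parts.id | parts.yr
mkt | 1 | 8 | 8 | 5
mkt | 5 | 7 | 7 | 5
ops | 5 | 7 | 7 | 5
After WHERE (2 rows):
books.dept | books.score | books.id | parts.id | parts.yr
mkt | 1 | 8 | 8 | 5
mkt | 5 | 7 | 7 | 5
After GROUP BY (1 rows):
books.dept | sum_score
mkt | 6
After ORDER BY (1 rows):
books.dept | sum_score
mkt | 6

== RESULT ==
books.dept | sum_score
mkt | 6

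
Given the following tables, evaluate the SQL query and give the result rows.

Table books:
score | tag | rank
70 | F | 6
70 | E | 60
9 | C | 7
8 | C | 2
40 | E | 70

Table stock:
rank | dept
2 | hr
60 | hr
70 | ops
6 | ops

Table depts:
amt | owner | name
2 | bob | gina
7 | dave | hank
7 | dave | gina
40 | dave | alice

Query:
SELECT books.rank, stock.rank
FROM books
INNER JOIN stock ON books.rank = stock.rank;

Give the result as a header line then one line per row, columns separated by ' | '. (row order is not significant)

After JOIN stock (4 rows):
books.score | books.tag | books.rank | stock.rank | stock.dept
70 | F | 6 | 6 | ops
70 | E | 60 | 60 | hr
8 | C | 2 | 2 | hr
40 | E | 70 | 70 | ops
After SELECT (4 rows):
books.rank | stock.rank
6 | 6
60 | 60
2 | 2
70 | 70

== RESULT ==
books.rank | stock.rank
6 | 6
60 | 60
2 | 2
70 | 70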